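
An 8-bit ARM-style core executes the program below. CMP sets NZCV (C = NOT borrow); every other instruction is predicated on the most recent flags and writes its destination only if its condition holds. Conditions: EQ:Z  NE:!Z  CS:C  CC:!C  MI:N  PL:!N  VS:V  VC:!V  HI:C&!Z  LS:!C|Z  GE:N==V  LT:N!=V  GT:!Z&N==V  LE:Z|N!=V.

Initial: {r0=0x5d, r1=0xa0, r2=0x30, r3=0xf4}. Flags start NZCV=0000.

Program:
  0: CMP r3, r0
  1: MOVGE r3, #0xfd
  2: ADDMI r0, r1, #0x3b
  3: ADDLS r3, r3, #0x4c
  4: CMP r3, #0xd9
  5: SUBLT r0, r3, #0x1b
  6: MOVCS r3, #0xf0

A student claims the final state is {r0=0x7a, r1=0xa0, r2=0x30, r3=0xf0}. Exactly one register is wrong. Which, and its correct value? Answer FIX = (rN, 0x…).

[0] flags=1010 → (cmp)
[1] flags=1010 GE?F → skip
[2] flags=1010 MI?T → r0=0xdb
[3] flags=1010 LS?F → skip
[4] flags=0010 → (cmp)
[5] flags=0010 LT?F → skip
[6] flags=0010 CS?T → r3=0xf0

FIX = (r0, 0xdb)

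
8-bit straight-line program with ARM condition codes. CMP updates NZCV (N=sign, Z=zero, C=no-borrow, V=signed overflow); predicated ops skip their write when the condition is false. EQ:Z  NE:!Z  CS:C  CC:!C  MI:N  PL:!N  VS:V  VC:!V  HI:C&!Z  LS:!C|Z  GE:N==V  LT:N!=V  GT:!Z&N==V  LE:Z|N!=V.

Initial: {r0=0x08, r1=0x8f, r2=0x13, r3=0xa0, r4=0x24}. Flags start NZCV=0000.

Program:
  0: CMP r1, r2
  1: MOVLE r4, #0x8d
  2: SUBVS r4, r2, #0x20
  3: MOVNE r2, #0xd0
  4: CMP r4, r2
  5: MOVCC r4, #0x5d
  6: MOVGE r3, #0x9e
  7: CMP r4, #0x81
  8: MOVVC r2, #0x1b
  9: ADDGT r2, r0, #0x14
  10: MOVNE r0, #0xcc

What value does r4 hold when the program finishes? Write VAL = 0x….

0: ✓ CMP  NZCV=0011
1: ✓ MOVLE  r4←0x8d
2: ✓ SUBVS  r4←0xf3
3: ✓ MOVNE  r2←0xd0
4: ✓ CMP  NZCV=0010
5: · MOVCC
6: ✓ MOVGE  r3←0x9e
7: ✓ CMP  NZCV=0010
8: ✓ MOVVC  r2←0x1b
9: ✓ ADDGT  r2←0x1c
10: ✓ MOVNE  r0←0xcc

VAL = 0xf3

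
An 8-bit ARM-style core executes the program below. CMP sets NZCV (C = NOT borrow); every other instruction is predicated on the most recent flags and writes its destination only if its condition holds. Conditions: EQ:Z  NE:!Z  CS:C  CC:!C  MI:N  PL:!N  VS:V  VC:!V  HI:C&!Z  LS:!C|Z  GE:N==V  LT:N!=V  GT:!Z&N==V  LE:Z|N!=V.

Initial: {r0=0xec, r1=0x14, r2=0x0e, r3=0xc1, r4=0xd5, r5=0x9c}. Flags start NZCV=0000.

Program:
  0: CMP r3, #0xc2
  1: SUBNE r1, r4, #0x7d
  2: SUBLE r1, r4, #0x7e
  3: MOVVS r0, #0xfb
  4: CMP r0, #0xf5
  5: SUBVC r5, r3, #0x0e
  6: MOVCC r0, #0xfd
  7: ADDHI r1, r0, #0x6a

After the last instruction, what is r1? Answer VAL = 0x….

VAL = 0x57

0: ✓ CMP  NZCV=1000
1: ✓ SUBNE  r1←0x58
2: ✓ SUBLE  r1←0x57
3: · MOVVS
4: ✓ CMP  NZCV=1000
5: ✓ SUBVC  r5←0xb3
6: ✓ MOVCC  r0←0xfd
7: · ADDHI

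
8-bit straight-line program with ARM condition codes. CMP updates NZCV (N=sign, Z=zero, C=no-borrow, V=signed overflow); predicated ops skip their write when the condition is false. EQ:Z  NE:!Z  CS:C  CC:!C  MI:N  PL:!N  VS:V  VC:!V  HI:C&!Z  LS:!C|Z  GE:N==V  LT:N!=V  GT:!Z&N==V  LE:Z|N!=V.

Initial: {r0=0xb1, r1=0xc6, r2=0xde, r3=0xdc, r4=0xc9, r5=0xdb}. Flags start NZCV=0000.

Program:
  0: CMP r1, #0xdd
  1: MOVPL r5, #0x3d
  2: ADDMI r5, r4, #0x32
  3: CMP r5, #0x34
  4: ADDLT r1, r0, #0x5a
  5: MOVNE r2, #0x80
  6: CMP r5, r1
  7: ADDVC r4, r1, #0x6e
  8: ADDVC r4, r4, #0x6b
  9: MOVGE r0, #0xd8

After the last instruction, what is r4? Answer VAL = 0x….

0: ✓ CMP  NZCV=1000
1: · MOVPL
2: ✓ ADDMI  r5←0xfb
3: ✓ CMP  NZCV=1010
4: ✓ ADDLT  r1←0x0b
5: ✓ MOVNE  r2←0x80
6: ✓ CMP  NZCV=1010
7: ✓ ADDVC  r4←0x79
8: ✓ ADDVC  r4←0xe4
9: · MOVGE

VAL = 0xe4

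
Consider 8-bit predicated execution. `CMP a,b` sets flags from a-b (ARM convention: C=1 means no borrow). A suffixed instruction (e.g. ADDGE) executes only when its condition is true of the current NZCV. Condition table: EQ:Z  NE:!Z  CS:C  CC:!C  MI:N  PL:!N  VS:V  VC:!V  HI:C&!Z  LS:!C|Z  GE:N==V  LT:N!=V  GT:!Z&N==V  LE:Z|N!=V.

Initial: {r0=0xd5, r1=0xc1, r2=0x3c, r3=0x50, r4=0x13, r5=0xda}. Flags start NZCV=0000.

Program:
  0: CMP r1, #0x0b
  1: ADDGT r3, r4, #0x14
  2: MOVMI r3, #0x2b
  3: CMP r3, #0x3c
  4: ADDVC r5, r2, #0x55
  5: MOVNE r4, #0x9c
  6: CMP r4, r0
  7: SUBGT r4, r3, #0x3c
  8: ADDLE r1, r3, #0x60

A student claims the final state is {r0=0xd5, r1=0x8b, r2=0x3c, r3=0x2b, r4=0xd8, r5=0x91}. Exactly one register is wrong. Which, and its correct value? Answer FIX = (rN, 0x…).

FIX = (r4, 0x9c)

[0] flags=1010 → (cmp)
[1] flags=1010 GT?F → skip
[2] flags=1010 MI?T → r3=0x2b
[3] flags=1000 → (cmp)
[4] flags=1000 VC?T → r5=0x91
[5] flags=1000 NE?T → r4=0x9c
[6] flags=1000 → (cmp)
[7] flags=1000 GT?F → skip
[8] flags=1000 LE?T → r1=0x8b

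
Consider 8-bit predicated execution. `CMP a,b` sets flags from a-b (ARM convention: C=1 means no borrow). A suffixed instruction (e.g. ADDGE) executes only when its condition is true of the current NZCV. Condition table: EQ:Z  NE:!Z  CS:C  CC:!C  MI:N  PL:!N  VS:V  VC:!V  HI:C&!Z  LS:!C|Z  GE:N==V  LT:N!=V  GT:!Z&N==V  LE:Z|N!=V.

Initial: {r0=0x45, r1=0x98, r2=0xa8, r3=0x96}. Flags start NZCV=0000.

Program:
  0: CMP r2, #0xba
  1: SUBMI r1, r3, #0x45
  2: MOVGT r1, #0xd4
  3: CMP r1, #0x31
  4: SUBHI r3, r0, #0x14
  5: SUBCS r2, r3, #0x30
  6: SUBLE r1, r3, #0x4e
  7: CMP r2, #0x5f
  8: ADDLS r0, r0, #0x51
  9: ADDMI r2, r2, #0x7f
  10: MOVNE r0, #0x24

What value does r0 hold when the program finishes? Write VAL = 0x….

[0] flags=1000 → (cmp)
[1] flags=1000 MI?T → r1=0x51
[2] flags=1000 GT?F → skip
[3] flags=0010 → (cmp)
[4] flags=0010 HI?T → r3=0x31
[5] flags=0010 CS?T → r2=0x01
[6] flags=0010 LE?F → skip
[7] flags=1000 → (cmp)
[8] flags=1000 LS?T → r0=0x96
[9] flags=1000 MI?T → r2=0x80
[10] flags=1000 NE?T → r0=0x24

VAL = 0x24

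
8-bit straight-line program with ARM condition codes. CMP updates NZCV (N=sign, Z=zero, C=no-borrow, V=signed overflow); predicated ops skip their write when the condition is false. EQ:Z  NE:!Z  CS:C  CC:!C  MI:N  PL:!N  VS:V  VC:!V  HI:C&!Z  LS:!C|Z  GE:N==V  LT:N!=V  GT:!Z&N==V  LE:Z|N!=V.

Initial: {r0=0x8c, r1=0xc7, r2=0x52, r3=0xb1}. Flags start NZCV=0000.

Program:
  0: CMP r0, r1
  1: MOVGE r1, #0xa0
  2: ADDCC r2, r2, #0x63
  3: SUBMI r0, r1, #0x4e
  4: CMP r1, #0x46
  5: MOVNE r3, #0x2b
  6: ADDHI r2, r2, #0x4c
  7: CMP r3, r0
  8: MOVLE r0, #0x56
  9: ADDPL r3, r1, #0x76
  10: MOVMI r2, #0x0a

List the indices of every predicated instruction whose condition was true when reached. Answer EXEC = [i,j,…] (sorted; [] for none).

EXEC = [2,3,5,6,8,10]

[0] flags=1000 → (cmp)
[1] flags=1000 GE?F → skip
[2] flags=1000 CC?T → r2=0xb5
[3] flags=1000 MI?T → r0=0x79
[4] flags=1010 → (cmp)
[5] flags=1010 NE?T → r3=0x2b
[6] flags=1010 HI?T → r2=0x01
[7] flags=1000 → (cmp)
[8] flags=1000 LE?T → r0=0x56
[9] flags=1000 PL?F → skip
[10] flags=1000 MI?T → r2=0x0a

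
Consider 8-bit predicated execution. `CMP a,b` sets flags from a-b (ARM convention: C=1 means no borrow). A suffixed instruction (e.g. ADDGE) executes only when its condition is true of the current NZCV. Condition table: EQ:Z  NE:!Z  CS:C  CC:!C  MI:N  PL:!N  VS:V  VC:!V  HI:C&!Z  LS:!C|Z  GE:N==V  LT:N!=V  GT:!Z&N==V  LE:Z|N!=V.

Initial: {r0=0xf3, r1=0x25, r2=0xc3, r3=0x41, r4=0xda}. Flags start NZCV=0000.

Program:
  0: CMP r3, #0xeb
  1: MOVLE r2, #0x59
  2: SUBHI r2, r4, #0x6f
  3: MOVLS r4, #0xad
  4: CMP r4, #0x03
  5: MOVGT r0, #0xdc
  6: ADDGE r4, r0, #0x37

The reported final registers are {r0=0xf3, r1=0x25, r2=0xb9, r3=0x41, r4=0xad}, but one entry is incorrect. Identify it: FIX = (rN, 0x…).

0: ✓ CMP  NZCV=0000
1: · MOVLE
2: · SUBHI
3: ✓ MOVLS  r4←0xad
4: ✓ CMP  NZCV=1010
5: · MOVGT
6: · ADDGE

FIX = (r2, 0xc3)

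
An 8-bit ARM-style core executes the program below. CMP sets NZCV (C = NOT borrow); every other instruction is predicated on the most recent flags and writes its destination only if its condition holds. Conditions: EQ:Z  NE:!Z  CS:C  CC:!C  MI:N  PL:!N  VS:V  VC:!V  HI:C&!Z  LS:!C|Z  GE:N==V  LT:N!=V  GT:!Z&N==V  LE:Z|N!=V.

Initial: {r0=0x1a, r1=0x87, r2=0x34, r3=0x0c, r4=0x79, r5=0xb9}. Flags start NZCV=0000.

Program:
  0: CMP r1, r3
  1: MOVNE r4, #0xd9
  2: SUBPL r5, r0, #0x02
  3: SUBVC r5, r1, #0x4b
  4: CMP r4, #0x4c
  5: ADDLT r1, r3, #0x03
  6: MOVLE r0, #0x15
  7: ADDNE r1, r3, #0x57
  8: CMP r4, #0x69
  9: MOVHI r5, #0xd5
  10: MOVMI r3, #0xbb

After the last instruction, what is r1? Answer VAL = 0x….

0: ✓ CMP  NZCV=0011
1: ✓ MOVNE  r4←0xd9
2: ✓ SUBPL  r5←0x18
3: · SUBVC
4: ✓ CMP  NZCV=1010
5: ✓ ADDLT  r1←0x0f
6: ✓ MOVLE  r0←0x15
7: ✓ ADDNE  r1←0x63
8: ✓ CMP  NZCV=0011
9: ✓ MOVHI  r5←0xd5
10: · MOVMI

VAL = 0x63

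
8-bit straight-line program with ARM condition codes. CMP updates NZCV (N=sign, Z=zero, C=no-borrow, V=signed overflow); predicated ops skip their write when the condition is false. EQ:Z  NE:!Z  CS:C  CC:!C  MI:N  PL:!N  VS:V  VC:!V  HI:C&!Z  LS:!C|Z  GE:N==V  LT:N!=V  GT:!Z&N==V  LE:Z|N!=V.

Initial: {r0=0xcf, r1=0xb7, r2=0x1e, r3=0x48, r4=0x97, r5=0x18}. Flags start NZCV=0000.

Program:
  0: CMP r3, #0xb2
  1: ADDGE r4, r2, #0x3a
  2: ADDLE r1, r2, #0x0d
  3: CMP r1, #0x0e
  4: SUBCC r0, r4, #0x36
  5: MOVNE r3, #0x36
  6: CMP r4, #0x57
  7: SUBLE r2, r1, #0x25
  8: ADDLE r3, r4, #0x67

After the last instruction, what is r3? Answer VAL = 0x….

[0] flags=1001 → (cmp)
[1] flags=1001 GE?T → r4=0x58
[2] flags=1001 LE?F → skip
[3] flags=1010 → (cmp)
[4] flags=1010 CC?F → skip
[5] flags=1010 NE?T → r3=0x36
[6] flags=0010 → (cmp)
[7] flags=0010 LE?F → skip
[8] flags=0010 LE?F → skip

VAL = 0x36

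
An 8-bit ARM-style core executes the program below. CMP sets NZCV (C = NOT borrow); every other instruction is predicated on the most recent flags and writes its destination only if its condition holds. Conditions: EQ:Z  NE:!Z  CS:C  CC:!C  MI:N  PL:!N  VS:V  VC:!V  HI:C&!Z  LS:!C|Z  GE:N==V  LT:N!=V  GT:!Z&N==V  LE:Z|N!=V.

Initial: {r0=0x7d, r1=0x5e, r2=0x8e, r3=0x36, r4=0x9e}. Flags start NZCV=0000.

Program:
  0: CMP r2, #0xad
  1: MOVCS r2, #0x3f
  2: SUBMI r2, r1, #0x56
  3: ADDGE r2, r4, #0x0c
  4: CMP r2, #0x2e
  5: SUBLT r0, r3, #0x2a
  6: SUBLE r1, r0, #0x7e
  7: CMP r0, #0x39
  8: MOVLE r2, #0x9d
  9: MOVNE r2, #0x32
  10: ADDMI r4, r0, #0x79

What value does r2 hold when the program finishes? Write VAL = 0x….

0: ✓ CMP  NZCV=1000
1: · MOVCS
2: ✓ SUBMI  r2←0x08
3: · ADDGE
4: ✓ CMP  NZCV=1000
5: ✓ SUBLT  r0←0x0c
6: ✓ SUBLE  r1←0x8e
7: ✓ CMP  NZCV=1000
8: ✓ MOVLE  r2←0x9d
9: ✓ MOVNE  r2←0x32
10: ✓ ADDMI  r4←0x85

VAL = 0x32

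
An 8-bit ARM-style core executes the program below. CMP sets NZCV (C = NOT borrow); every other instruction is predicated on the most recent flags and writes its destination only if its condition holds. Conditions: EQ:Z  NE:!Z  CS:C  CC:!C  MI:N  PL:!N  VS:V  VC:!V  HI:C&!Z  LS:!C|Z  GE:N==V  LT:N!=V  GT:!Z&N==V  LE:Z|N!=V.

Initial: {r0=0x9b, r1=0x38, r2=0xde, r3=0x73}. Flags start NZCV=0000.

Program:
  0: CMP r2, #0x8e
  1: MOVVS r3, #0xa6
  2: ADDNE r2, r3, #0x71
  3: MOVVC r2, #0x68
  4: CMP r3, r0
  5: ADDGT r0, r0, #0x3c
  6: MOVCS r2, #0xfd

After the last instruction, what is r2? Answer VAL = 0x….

VAL = 0x68

[0] flags=0010 → (cmp)
[1] flags=0010 VS?F → skip
[2] flags=0010 NE?T → r2=0xe4
[3] flags=0010 VC?T → r2=0x68
[4] flags=1001 → (cmp)
[5] flags=1001 GT?T → r0=0xd7
[6] flags=1001 CS?F → skip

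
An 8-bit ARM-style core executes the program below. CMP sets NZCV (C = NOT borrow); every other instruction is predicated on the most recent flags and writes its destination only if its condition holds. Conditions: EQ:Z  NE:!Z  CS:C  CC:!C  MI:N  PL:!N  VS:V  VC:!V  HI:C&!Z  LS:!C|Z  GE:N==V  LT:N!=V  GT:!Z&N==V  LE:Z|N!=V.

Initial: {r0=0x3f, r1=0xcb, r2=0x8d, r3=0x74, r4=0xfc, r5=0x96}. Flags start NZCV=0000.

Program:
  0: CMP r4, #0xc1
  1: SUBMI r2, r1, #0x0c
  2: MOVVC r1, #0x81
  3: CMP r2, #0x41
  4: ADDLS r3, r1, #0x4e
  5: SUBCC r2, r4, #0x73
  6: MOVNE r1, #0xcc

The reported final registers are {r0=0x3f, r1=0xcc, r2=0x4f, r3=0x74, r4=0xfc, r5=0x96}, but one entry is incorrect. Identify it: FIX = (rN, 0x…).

[0] flags=0010 → (cmp)
[1] flags=0010 MI?F → skip
[2] flags=0010 VC?T → r1=0x81
[3] flags=0011 → (cmp)
[4] flags=0011 LS?F → skip
[5] flags=0011 CC?F → skip
[6] flags=0011 NE?T → r1=0xcc

FIX = (r2, 0x8d)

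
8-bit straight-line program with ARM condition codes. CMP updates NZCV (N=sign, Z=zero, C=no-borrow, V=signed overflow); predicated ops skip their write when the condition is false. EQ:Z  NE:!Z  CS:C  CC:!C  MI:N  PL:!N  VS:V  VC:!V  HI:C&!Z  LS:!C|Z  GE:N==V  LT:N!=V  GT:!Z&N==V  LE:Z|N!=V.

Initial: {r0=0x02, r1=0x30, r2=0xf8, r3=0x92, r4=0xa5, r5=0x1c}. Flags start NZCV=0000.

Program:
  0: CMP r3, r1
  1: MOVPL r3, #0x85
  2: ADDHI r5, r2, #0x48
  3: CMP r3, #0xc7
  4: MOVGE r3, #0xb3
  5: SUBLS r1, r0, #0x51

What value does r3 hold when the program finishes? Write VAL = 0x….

0: ✓ CMP  NZCV=0011
1: ✓ MOVPL  r3←0x85
2: ✓ ADDHI  r5←0x40
3: ✓ CMP  NZCV=1000
4: · MOVGE
5: ✓ SUBLS  r1←0xb1

VAL = 0x85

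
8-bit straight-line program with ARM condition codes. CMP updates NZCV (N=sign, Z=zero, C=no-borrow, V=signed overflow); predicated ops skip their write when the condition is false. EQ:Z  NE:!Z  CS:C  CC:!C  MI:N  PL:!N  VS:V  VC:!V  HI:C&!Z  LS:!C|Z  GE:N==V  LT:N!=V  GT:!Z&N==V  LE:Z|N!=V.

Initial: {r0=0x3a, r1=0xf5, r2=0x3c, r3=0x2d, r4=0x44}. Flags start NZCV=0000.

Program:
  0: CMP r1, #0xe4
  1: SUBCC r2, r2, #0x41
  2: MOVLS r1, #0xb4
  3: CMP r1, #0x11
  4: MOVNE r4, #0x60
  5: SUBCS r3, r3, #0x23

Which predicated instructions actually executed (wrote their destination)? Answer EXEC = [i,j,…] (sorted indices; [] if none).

[0] flags=0010 → (cmp)
[1] flags=0010 CC?F → skip
[2] flags=0010 LS?F → skip
[3] flags=1010 → (cmp)
[4] flags=1010 NE?T → r4=0x60
[5] flags=1010 CS?T → r3=0x0a

EXEC = [4,5]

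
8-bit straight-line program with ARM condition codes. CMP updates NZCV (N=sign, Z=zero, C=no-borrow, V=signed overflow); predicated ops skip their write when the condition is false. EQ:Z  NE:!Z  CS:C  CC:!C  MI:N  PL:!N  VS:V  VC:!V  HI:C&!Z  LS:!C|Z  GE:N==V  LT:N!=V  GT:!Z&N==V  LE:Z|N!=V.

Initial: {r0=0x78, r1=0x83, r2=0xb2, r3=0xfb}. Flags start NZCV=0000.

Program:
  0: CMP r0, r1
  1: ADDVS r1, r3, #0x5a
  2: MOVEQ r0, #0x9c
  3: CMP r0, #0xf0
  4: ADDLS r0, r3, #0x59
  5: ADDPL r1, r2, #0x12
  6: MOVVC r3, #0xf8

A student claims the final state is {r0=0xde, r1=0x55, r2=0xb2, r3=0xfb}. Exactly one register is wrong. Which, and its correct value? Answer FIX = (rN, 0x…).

FIX = (r0, 0x54)

0: ✓ CMP  NZCV=1001
1: ✓ ADDVS  r1←0x55
2: · MOVEQ
3: ✓ CMP  NZCV=1001
4: ✓ ADDLS  r0←0x54
5: · ADDPL
6: · MOVVC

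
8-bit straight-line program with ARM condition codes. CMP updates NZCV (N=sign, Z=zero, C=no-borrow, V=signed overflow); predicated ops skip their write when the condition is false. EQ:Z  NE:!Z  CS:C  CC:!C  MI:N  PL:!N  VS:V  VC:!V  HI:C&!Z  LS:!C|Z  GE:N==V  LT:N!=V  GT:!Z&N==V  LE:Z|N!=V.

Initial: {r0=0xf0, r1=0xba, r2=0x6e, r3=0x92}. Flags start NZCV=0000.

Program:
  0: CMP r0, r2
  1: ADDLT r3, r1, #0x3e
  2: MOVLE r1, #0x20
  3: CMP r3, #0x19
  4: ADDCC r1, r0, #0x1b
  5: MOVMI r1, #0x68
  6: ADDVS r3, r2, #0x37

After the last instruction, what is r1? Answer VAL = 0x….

VAL = 0x68

[0] flags=1010 → (cmp)
[1] flags=1010 LT?T → r3=0xf8
[2] flags=1010 LE?T → r1=0x20
[3] flags=1010 → (cmp)
[4] flags=1010 CC?F → skip
[5] flags=1010 MI?T → r1=0x68
[6] flags=1010 VS?F → skip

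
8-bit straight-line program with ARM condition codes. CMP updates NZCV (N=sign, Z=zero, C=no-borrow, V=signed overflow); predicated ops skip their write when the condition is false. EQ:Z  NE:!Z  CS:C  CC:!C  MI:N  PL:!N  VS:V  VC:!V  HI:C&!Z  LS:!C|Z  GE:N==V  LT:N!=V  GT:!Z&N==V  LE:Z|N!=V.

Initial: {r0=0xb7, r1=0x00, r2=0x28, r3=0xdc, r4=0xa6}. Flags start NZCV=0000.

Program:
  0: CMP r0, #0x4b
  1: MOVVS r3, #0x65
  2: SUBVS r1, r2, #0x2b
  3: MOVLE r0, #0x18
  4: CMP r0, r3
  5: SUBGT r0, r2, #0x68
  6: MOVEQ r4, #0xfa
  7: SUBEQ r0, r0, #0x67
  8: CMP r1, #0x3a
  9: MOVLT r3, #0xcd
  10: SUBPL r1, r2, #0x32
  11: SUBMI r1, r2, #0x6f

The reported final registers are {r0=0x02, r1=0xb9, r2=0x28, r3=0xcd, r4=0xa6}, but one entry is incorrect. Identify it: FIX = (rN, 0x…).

FIX = (r0, 0x18)

0: ✓ CMP  NZCV=0011
1: ✓ MOVVS  r3←0x65
2: ✓ SUBVS  r1←0xfd
3: ✓ MOVLE  r0←0x18
4: ✓ CMP  NZCV=1000
5: · SUBGT
6: · MOVEQ
7: · SUBEQ
8: ✓ CMP  NZCV=1010
9: ✓ MOVLT  r3←0xcd
10: · SUBPL
11: ✓ SUBMI  r1←0xb9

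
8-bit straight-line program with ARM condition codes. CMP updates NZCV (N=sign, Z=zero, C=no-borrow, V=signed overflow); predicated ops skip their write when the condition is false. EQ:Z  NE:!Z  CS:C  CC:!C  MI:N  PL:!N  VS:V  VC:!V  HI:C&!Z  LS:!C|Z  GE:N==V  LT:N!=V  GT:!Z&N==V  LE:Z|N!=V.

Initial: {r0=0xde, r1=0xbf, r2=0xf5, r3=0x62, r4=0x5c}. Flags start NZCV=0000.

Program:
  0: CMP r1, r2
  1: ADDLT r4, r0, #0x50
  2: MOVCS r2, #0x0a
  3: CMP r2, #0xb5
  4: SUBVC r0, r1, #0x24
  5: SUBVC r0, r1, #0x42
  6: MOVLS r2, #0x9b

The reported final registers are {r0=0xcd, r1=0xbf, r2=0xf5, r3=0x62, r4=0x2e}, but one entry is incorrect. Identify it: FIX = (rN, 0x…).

FIX = (r0, 0x7d)

[0] flags=1000 → (cmp)
[1] flags=1000 LT?T → r4=0x2e
[2] flags=1000 CS?F → skip
[3] flags=0010 → (cmp)
[4] flags=0010 VC?T → r0=0x9b
[5] flags=0010 VC?T → r0=0x7d
[6] flags=0010 LS?F → skip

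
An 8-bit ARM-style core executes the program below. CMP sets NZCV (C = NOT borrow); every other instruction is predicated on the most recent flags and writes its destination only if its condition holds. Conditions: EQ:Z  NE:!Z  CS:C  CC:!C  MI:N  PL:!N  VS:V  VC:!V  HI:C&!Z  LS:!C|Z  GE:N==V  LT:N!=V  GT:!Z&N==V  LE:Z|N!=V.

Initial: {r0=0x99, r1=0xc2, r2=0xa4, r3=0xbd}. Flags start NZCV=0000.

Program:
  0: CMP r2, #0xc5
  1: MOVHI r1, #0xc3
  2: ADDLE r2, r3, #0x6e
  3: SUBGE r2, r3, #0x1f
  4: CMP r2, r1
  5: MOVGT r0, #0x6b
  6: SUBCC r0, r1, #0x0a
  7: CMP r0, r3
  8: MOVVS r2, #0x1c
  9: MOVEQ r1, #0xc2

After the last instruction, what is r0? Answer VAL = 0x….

VAL = 0xb8

0: ✓ CMP  NZCV=1000
1: · MOVHI
2: ✓ ADDLE  r2←0x2b
3: · SUBGE
4: ✓ CMP  NZCV=0000
5: ✓ MOVGT  r0←0x6b
6: ✓ SUBCC  r0←0xb8
7: ✓ CMP  NZCV=1000
8: · MOVVS
9: · MOVEQ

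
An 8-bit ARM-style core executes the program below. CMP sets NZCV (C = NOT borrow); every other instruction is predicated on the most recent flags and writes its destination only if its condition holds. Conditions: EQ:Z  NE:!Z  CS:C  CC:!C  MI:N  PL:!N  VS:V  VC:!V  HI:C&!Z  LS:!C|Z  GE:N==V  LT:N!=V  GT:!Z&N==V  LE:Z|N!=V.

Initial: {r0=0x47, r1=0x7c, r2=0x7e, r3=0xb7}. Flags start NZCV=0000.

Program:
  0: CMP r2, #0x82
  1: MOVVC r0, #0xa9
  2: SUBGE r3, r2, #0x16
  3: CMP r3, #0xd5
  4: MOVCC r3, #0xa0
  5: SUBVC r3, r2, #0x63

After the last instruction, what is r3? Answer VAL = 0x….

VAL = 0xa0

[0] flags=1001 → (cmp)
[1] flags=1001 VC?F → skip
[2] flags=1001 GE?T → r3=0x68
[3] flags=1001 → (cmp)
[4] flags=1001 CC?T → r3=0xa0
[5] flags=1001 VC?F → skip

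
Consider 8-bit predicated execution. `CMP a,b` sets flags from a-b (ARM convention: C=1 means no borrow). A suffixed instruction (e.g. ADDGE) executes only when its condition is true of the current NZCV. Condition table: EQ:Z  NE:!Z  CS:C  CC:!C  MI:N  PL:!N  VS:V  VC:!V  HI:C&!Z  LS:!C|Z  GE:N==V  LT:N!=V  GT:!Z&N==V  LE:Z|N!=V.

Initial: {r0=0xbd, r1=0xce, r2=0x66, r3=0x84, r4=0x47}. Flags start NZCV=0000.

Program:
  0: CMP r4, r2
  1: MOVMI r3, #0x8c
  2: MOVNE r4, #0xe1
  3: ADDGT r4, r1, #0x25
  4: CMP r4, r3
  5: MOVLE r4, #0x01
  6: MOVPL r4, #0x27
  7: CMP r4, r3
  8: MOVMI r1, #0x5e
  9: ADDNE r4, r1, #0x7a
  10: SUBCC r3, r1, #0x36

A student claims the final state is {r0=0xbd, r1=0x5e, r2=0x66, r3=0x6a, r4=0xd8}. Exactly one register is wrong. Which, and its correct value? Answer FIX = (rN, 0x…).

0: ✓ CMP  NZCV=1000
1: ✓ MOVMI  r3←0x8c
2: ✓ MOVNE  r4←0xe1
3: · ADDGT
4: ✓ CMP  NZCV=0010
5: · MOVLE
6: ✓ MOVPL  r4←0x27
7: ✓ CMP  NZCV=1001
8: ✓ MOVMI  r1←0x5e
9: ✓ ADDNE  r4←0xd8
10: ✓ SUBCC  r3←0x28

FIX = (r3, 0x28)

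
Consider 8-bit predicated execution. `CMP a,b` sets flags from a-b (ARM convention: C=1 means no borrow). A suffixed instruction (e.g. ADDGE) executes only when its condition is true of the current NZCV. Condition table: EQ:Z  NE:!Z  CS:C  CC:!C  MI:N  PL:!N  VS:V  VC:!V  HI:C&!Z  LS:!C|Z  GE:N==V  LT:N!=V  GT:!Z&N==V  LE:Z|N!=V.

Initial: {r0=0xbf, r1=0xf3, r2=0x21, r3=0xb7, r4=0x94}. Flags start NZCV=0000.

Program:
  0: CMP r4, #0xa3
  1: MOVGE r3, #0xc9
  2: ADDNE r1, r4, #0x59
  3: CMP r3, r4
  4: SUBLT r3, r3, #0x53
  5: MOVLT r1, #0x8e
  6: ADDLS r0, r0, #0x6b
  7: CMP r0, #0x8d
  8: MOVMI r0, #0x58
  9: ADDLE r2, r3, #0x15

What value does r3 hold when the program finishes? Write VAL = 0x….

[0] flags=1000 → (cmp)
[1] flags=1000 GE?F → skip
[2] flags=1000 NE?T → r1=0xed
[3] flags=0010 → (cmp)
[4] flags=0010 LT?F → skip
[5] flags=0010 LT?F → skip
[6] flags=0010 LS?F → skip
[7] flags=0010 → (cmp)
[8] flags=0010 MI?F → skip
[9] flags=0010 LE?F → skip

VAL = 0xb7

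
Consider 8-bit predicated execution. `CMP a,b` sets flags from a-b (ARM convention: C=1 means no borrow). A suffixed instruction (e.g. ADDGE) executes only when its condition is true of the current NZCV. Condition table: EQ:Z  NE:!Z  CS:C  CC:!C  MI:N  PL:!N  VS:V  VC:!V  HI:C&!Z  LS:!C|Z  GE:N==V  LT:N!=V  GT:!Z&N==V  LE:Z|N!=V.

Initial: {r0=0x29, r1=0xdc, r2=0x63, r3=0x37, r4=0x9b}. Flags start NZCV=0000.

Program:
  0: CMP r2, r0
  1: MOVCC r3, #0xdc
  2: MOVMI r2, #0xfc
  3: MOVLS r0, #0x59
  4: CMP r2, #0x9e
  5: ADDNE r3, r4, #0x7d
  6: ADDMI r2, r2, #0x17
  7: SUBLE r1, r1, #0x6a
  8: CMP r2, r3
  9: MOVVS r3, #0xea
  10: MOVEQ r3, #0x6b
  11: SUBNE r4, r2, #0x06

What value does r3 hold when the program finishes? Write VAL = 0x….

0: ✓ CMP  NZCV=0010
1: · MOVCC
2: · MOVMI
3: · MOVLS
4: ✓ CMP  NZCV=1001
5: ✓ ADDNE  r3←0x18
6: ✓ ADDMI  r2←0x7a
7: · SUBLE
8: ✓ CMP  NZCV=0010
9: · MOVVS
10: · MOVEQ
11: ✓ SUBNE  r4←0x74

VAL = 0x18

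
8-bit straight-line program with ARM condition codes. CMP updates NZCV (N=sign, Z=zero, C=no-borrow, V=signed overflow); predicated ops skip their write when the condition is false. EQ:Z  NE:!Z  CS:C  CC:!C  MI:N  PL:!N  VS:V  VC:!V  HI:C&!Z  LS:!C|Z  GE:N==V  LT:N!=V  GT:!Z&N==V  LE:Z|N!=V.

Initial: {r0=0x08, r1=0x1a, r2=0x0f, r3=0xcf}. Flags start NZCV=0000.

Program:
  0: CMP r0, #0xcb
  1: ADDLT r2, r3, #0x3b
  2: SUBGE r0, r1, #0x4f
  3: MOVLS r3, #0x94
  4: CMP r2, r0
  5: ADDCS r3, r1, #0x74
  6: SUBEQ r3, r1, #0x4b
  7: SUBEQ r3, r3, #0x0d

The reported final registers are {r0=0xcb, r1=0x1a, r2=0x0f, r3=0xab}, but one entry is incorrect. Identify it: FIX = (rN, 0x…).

0: ✓ CMP  NZCV=0000
1: · ADDLT
2: ✓ SUBGE  r0←0xcb
3: ✓ MOVLS  r3←0x94
4: ✓ CMP  NZCV=0000
5: · ADDCS
6: · SUBEQ
7: · SUBEQ

FIX = (r3, 0x94)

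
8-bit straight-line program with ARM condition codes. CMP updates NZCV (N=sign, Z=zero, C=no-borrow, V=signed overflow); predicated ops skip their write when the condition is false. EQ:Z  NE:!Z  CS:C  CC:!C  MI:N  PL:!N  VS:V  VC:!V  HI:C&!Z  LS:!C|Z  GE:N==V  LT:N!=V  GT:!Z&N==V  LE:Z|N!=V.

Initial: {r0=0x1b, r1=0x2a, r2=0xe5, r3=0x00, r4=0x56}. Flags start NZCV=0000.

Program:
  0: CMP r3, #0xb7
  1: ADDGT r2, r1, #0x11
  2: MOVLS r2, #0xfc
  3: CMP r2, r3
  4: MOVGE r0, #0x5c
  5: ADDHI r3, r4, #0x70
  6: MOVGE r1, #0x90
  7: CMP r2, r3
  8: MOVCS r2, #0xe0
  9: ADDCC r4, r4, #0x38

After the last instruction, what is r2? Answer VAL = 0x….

0: ✓ CMP  NZCV=0000
1: ✓ ADDGT  r2←0x3b
2: ✓ MOVLS  r2←0xfc
3: ✓ CMP  NZCV=1010
4: · MOVGE
5: ✓ ADDHI  r3←0xc6
6: · MOVGE
7: ✓ CMP  NZCV=0010
8: ✓ MOVCS  r2←0xe0
9: · ADDCC

VAL = 0xe0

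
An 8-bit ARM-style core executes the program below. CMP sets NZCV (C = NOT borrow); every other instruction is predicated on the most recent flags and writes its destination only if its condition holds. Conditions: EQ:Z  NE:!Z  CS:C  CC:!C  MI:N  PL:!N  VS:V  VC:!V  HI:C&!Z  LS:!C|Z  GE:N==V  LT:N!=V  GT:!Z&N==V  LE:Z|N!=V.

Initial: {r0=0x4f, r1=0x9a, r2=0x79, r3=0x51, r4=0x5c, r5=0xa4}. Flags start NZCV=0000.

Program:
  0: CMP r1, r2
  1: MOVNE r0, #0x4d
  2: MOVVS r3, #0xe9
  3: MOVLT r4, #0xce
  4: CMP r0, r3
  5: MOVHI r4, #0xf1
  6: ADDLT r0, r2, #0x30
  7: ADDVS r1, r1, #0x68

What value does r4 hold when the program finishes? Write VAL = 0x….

VAL = 0xce

0: ✓ CMP  NZCV=0011
1: ✓ MOVNE  r0←0x4d
2: ✓ MOVVS  r3←0xe9
3: ✓ MOVLT  r4←0xce
4: ✓ CMP  NZCV=0000
5: · MOVHI
6: · ADDLT
7: · ADDVS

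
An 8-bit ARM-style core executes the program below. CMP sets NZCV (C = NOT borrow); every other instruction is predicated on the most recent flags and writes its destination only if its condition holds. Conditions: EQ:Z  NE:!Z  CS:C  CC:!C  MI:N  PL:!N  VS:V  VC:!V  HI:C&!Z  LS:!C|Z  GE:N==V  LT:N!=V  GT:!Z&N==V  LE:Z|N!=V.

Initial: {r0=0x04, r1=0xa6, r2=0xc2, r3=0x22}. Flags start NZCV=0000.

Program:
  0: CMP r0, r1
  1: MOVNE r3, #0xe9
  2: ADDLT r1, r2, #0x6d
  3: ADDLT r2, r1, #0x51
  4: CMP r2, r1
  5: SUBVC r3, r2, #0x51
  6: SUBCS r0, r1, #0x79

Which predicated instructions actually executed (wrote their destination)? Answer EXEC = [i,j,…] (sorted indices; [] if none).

[0] flags=0000 → (cmp)
[1] flags=0000 NE?T → r3=0xe9
[2] flags=0000 LT?F → skip
[3] flags=0000 LT?F → skip
[4] flags=0010 → (cmp)
[5] flags=0010 VC?T → r3=0x71
[6] flags=0010 CS?T → r0=0x2d

EXEC = [1,5,6]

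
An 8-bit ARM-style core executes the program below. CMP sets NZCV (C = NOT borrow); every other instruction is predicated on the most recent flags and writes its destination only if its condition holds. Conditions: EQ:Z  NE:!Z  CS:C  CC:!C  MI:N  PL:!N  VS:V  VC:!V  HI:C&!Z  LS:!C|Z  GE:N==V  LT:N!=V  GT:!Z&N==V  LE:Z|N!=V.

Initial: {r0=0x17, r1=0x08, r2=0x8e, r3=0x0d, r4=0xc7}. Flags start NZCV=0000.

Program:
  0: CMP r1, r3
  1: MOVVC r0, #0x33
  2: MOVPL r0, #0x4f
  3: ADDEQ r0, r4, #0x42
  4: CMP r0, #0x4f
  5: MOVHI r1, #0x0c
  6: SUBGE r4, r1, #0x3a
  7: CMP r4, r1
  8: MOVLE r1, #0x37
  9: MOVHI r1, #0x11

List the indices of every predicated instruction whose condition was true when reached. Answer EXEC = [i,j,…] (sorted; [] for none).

0: ✓ CMP  NZCV=1000
1: ✓ MOVVC  r0←0x33
2: · MOVPL
3: · ADDEQ
4: ✓ CMP  NZCV=1000
5: · MOVHI
6: · SUBGE
7: ✓ CMP  NZCV=1010
8: ✓ MOVLE  r1←0x37
9: ✓ MOVHI  r1←0x11

EXEC = [1,8,9]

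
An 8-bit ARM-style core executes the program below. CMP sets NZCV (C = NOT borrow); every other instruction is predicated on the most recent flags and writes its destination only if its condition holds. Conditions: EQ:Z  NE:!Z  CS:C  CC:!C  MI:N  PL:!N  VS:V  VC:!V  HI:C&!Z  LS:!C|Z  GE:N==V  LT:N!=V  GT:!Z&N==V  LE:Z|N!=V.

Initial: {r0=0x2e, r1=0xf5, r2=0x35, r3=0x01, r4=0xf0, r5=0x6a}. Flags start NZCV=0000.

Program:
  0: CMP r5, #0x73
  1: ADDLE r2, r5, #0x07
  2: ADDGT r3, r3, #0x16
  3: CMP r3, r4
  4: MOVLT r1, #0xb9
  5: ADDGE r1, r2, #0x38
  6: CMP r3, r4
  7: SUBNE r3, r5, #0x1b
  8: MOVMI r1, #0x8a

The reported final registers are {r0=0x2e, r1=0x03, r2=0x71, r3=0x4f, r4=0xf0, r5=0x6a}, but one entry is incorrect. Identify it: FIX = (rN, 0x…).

FIX = (r1, 0xa9)

[0] flags=1000 → (cmp)
[1] flags=1000 LE?T → r2=0x71
[2] flags=1000 GT?F → skip
[3] flags=0000 → (cmp)
[4] flags=0000 LT?F → skip
[5] flags=0000 GE?T → r1=0xa9
[6] flags=0000 → (cmp)
[7] flags=0000 NE?T → r3=0x4f
[8] flags=0000 MI?F → skip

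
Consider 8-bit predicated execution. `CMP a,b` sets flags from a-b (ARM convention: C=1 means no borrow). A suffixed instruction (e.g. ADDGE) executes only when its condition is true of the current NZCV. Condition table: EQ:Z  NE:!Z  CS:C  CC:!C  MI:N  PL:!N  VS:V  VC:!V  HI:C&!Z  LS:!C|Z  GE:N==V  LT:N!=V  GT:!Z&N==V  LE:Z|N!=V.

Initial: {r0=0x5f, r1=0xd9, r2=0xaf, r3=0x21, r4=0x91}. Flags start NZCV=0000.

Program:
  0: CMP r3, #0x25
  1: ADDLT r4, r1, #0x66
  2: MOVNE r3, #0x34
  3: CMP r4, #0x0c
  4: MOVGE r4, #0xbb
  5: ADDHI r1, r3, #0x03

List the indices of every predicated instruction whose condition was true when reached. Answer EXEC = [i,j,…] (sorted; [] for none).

EXEC = [1,2,4,5]

[0] flags=1000 → (cmp)
[1] flags=1000 LT?T → r4=0x3f
[2] flags=1000 NE?T → r3=0x34
[3] flags=0010 → (cmp)
[4] flags=0010 GE?T → r4=0xbb
[5] flags=0010 HI?T → r1=0x37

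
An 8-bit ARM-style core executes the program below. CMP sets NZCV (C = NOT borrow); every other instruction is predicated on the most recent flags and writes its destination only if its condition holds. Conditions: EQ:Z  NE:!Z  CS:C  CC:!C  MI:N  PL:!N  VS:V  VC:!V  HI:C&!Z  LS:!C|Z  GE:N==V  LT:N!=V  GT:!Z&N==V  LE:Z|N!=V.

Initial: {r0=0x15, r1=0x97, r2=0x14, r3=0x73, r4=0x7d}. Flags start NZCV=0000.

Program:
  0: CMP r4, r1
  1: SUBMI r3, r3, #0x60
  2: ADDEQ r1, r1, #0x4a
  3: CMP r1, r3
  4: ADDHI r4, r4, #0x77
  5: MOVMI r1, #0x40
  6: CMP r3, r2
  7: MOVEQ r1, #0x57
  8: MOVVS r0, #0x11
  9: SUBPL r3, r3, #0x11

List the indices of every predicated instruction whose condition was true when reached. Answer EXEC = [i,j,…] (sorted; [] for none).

EXEC = [1,4,5]

[0] flags=1001 → (cmp)
[1] flags=1001 MI?T → r3=0x13
[2] flags=1001 EQ?F → skip
[3] flags=1010 → (cmp)
[4] flags=1010 HI?T → r4=0xf4
[5] flags=1010 MI?T → r1=0x40
[6] flags=1000 → (cmp)
[7] flags=1000 EQ?F → skip
[8] flags=1000 VS?F → skip
[9] flags=1000 PL?F → skip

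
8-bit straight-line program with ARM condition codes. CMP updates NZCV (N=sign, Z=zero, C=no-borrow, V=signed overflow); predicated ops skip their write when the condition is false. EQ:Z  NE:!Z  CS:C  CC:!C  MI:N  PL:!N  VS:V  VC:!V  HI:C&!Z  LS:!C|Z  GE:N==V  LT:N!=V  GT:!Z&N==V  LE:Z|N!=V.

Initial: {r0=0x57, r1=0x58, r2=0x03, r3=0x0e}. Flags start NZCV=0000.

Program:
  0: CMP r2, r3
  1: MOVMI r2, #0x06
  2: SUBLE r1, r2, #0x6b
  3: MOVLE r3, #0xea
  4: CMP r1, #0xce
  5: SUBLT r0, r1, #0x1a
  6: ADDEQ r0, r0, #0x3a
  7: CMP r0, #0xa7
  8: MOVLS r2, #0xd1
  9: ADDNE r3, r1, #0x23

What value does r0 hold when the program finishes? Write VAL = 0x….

[0] flags=1000 → (cmp)
[1] flags=1000 MI?T → r2=0x06
[2] flags=1000 LE?T → r1=0x9b
[3] flags=1000 LE?T → r3=0xea
[4] flags=1000 → (cmp)
[5] flags=1000 LT?T → r0=0x81
[6] flags=1000 EQ?F → skip
[7] flags=1000 → (cmp)
[8] flags=1000 LS?T → r2=0xd1
[9] flags=1000 NE?T → r3=0xbe

VAL = 0x81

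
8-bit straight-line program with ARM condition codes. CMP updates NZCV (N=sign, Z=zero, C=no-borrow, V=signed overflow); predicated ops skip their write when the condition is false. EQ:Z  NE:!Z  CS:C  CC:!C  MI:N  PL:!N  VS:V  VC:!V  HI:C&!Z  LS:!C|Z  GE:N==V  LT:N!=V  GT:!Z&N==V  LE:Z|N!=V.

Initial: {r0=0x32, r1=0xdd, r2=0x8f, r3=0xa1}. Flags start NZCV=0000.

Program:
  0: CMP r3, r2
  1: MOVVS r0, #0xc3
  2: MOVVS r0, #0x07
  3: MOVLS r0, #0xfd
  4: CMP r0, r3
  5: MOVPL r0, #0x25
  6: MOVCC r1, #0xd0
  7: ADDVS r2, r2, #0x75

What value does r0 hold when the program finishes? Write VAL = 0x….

VAL = 0x32

0: ✓ CMP  NZCV=0010
1: · MOVVS
2: · MOVVS
3: · MOVLS
4: ✓ CMP  NZCV=1001
5: · MOVPL
6: ✓ MOVCC  r1←0xd0
7: ✓ ADDVS  r2←0x04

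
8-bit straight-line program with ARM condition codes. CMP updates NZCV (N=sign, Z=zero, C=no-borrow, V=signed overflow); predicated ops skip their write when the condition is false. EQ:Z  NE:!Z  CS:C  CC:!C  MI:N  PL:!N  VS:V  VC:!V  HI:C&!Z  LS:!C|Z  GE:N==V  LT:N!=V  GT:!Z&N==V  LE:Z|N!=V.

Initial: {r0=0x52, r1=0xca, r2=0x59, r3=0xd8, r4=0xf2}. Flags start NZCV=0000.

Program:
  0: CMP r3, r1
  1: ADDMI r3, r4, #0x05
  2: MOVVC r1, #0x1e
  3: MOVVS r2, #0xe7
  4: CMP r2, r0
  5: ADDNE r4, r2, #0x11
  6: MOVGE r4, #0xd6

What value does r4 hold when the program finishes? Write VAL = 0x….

0: ✓ CMP  NZCV=0010
1: · ADDMI
2: ✓ MOVVC  r1←0x1e
3: · MOVVS
4: ✓ CMP  NZCV=0010
5: ✓ ADDNE  r4←0x6a
6: ✓ MOVGE  r4←0xd6

VAL = 0xd6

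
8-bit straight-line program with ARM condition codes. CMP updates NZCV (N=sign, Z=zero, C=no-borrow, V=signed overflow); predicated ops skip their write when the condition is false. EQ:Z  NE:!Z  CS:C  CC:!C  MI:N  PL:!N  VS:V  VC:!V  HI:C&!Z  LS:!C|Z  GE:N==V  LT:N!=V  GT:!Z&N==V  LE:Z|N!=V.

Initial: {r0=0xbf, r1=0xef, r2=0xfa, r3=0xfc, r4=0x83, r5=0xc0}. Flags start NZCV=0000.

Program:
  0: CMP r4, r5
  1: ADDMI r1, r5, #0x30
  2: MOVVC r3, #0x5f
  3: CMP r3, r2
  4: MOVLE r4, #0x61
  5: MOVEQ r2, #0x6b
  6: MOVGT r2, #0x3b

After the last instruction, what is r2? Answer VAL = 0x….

[0] flags=1000 → (cmp)
[1] flags=1000 MI?T → r1=0xf0
[2] flags=1000 VC?T → r3=0x5f
[3] flags=0000 → (cmp)
[4] flags=0000 LE?F → skip
[5] flags=0000 EQ?F → skip
[6] flags=0000 GT?T → r2=0x3b

VAL = 0x3b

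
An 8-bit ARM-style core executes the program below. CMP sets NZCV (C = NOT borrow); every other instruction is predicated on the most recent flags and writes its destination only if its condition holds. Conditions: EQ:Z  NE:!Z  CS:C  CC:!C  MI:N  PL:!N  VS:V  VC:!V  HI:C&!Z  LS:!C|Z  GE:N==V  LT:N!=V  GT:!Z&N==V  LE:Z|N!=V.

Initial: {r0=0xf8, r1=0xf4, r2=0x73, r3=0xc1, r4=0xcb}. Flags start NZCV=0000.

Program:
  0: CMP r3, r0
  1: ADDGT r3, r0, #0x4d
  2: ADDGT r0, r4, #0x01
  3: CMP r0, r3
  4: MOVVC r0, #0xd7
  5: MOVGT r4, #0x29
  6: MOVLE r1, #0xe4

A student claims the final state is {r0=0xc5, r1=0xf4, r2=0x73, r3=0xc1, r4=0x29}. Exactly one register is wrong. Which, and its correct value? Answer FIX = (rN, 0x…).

[0] flags=1000 → (cmp)
[1] flags=1000 GT?F → skip
[2] flags=1000 GT?F → skip
[3] flags=0010 → (cmp)
[4] flags=0010 VC?T → r0=0xd7
[5] flags=0010 GT?T → r4=0x29
[6] flags=0010 LE?F → skip

FIX = (r0, 0xd7)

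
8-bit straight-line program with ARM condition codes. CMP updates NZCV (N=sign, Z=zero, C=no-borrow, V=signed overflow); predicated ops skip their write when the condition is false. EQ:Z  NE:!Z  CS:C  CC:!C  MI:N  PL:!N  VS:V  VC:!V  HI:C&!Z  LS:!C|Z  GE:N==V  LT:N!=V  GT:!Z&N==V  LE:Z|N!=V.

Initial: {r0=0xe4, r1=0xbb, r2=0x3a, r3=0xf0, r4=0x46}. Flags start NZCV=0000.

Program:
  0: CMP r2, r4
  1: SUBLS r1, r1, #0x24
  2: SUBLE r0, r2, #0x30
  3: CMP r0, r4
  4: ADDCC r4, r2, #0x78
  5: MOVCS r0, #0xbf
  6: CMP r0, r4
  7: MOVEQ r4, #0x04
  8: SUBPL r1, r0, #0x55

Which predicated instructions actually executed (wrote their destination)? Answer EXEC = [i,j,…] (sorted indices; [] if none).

EXEC = [1,2,4,8]

[0] flags=1000 → (cmp)
[1] flags=1000 LS?T → r1=0x97
[2] flags=1000 LE?T → r0=0x0a
[3] flags=1000 → (cmp)
[4] flags=1000 CC?T → r4=0xb2
[5] flags=1000 CS?F → skip
[6] flags=0000 → (cmp)
[7] flags=0000 EQ?F → skip
[8] flags=0000 PL?T → r1=0xb5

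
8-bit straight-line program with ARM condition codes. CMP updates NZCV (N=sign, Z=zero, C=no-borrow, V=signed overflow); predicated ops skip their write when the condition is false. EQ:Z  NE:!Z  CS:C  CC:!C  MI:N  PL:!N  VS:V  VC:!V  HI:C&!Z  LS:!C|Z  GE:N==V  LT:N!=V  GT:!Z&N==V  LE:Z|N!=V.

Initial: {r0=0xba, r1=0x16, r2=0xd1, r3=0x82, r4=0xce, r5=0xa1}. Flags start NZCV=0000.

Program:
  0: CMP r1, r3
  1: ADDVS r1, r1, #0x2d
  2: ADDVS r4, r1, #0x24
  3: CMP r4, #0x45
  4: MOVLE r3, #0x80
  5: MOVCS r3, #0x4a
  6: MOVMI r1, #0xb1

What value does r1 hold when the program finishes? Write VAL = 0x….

[0] flags=1001 → (cmp)
[1] flags=1001 VS?T → r1=0x43
[2] flags=1001 VS?T → r4=0x67
[3] flags=0010 → (cmp)
[4] flags=0010 LE?F → skip
[5] flags=0010 CS?T → r3=0x4a
[6] flags=0010 MI?F → skip

VAL = 0x43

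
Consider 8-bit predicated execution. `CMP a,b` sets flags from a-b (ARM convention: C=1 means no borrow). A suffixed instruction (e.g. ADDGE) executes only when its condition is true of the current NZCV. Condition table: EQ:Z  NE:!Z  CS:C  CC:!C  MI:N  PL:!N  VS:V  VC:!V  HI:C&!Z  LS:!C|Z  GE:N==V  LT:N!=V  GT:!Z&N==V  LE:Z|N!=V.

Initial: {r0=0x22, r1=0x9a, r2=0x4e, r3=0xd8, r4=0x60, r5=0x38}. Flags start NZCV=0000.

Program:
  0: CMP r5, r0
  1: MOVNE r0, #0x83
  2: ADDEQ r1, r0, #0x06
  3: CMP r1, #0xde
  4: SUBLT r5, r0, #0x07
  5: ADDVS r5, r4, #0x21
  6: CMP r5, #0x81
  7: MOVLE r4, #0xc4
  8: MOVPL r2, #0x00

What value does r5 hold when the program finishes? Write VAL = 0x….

VAL = 0x7c

[0] flags=0010 → (cmp)
[1] flags=0010 NE?T → r0=0x83
[2] flags=0010 EQ?F → skip
[3] flags=1000 → (cmp)
[4] flags=1000 LT?T → r5=0x7c
[5] flags=1000 VS?F → skip
[6] flags=1001 → (cmp)
[7] flags=1001 LE?F → skip
[8] flags=1001 PL?F → skip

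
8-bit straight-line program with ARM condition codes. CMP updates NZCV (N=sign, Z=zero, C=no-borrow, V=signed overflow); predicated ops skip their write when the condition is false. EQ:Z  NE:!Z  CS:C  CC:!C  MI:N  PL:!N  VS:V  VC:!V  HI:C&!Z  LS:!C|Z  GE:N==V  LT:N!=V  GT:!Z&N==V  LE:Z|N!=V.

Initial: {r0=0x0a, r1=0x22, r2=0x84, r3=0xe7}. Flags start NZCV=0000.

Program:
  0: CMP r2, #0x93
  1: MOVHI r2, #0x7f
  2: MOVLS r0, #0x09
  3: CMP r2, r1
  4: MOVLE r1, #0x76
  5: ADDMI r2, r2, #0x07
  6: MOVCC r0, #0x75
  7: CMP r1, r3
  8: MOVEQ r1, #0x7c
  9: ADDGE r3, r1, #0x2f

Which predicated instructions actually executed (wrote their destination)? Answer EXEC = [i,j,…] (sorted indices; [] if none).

EXEC = [2,4,9]

0: ✓ CMP  NZCV=1000
1: · MOVHI
2: ✓ MOVLS  r0←0x09
3: ✓ CMP  NZCV=0011
4: ✓ MOVLE  r1←0x76
5: · ADDMI
6: · MOVCC
7: ✓ CMP  NZCV=1001
8: · MOVEQ
9: ✓ ADDGE  r3←0xa5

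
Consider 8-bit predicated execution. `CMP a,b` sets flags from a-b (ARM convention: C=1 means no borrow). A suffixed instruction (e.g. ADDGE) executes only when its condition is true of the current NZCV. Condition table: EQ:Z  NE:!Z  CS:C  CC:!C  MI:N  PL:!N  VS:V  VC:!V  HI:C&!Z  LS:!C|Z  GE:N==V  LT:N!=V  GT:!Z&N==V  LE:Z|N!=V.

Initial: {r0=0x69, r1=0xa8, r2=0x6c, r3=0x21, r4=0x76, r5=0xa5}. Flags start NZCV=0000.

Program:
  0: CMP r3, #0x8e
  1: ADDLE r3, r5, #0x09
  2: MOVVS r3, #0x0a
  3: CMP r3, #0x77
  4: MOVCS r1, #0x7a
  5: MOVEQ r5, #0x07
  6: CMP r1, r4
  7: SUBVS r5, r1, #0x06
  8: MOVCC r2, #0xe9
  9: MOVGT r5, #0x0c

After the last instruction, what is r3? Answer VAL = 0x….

VAL = 0x0a

0: ✓ CMP  NZCV=1001
1: · ADDLE
2: ✓ MOVVS  r3←0x0a
3: ✓ CMP  NZCV=1000
4: · MOVCS
5: · MOVEQ
6: ✓ CMP  NZCV=0011
7: ✓ SUBVS  r5←0xa2
8: · MOVCC
9: · MOVGT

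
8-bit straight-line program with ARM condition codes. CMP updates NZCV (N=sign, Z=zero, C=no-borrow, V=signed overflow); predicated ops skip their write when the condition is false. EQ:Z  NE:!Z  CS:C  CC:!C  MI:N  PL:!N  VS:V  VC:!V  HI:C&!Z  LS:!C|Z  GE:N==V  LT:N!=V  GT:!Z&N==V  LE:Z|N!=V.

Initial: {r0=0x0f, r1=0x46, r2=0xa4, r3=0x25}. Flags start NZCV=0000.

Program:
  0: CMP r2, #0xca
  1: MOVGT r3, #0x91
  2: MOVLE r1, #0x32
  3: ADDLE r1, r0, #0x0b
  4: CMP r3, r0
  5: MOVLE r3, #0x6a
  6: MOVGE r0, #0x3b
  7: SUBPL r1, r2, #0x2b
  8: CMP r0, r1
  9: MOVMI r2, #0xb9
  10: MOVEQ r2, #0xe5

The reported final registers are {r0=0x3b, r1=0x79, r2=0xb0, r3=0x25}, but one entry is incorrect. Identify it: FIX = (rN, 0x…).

FIX = (r2, 0xb9)

[0] flags=1000 → (cmp)
[1] flags=1000 GT?F → skip
[2] flags=1000 LE?T → r1=0x32
[3] flags=1000 LE?T → r1=0x1a
[4] flags=0010 → (cmp)
[5] flags=0010 LE?F → skip
[6] flags=0010 GE?T → r0=0x3b
[7] flags=0010 PL?T → r1=0x79
[8] flags=1000 → (cmp)
[9] flags=1000 MI?T → r2=0xb9
[10] flags=1000 EQ?F → skip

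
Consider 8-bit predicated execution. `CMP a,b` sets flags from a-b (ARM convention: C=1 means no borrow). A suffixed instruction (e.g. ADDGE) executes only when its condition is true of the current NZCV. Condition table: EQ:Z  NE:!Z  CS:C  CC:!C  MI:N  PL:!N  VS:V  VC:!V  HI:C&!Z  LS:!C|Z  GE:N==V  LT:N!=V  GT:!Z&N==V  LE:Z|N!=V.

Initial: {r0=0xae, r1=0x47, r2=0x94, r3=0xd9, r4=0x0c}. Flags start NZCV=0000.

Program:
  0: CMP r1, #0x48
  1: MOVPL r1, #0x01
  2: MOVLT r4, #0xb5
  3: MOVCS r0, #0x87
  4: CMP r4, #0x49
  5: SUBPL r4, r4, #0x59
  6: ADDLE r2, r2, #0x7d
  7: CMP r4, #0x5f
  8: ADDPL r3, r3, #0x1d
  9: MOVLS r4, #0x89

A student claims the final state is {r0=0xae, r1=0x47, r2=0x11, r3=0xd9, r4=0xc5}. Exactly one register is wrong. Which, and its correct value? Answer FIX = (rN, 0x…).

[0] flags=1000 → (cmp)
[1] flags=1000 PL?F → skip
[2] flags=1000 LT?T → r4=0xb5
[3] flags=1000 CS?F → skip
[4] flags=0011 → (cmp)
[5] flags=0011 PL?T → r4=0x5c
[6] flags=0011 LE?T → r2=0x11
[7] flags=1000 → (cmp)
[8] flags=1000 PL?F → skip
[9] flags=1000 LS?T → r4=0x89

FIX = (r4, 0x89)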